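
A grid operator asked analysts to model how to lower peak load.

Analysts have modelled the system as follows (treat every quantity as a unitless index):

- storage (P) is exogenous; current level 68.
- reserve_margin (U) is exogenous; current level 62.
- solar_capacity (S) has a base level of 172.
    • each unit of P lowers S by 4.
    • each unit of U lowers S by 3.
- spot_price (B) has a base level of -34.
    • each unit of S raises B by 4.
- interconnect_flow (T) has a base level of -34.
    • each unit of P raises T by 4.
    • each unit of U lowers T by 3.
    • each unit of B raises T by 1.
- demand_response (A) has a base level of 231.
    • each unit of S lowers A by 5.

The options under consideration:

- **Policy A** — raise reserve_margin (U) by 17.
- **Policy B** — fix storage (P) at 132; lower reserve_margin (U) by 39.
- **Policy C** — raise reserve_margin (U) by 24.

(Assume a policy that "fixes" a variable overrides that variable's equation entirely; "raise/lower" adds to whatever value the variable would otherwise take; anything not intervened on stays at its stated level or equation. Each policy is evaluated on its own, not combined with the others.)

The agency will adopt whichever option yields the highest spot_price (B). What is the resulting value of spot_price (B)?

Policy A (U + 17):
  P = 68
  U = 62 + 17 = 79
  S = 172 − 4·68 − 3·79 = -337
  B = -34 + 4·(-337) = -1382
Policy B (P := 132, U − 39):
  P = 132
  U = 62 − 39 = 23
  S = 172 − 4·132 − 3·23 = -425
  B = -34 + 4·(-425) = -1734
Policy C (U + 24):
  P = 68
  U = 62 + 24 = 86
  S = 172 − 4·68 − 3·86 = -358
  B = -34 + 4·(-358) = -1466
Comparing — Policy A: B=-1382, Policy B: B=-1734, Policy C: B=-1466. Highest is -1382 (Policy A).

-1382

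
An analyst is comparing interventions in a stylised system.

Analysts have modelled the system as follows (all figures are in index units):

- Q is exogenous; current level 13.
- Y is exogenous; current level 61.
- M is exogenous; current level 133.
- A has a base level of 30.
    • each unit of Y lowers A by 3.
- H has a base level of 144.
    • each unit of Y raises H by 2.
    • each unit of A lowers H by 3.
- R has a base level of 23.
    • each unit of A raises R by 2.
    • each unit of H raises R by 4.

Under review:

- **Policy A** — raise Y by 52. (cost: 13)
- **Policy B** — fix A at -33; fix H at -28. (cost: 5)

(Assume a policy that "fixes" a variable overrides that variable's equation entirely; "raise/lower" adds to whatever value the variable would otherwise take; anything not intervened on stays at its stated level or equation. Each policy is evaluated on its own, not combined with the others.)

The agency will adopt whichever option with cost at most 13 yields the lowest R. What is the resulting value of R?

-155

Policy A (Y + 52):
  Y = 61 + 52 = 113
  A = 30 − 3·113 = -309
  H = 144 + 2·113 − 3·(-309) = 1297
  R = 23 + 2·(-309) + 4·1297 = 4593
Policy B (A := -33, H := -28):
  Y = 61
  A = -33
  H = -28
  R = 23 + 2·(-33) + 4·(-28) = -155
Comparing — Policy A: R=4593, Policy B: R=-155. Lowest is -155 (Policy B).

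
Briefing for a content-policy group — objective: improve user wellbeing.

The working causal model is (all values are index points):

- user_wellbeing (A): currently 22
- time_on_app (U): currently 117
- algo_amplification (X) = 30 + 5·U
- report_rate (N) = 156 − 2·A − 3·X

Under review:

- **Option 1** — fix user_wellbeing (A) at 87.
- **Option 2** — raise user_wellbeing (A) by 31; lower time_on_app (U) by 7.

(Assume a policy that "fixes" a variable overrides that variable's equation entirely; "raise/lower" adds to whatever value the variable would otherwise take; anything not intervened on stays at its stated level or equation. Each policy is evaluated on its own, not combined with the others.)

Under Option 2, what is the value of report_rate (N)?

-1690

Option 2 (A + 31, U − 7):
  A = 22 + 31 = 53
  U = 117 − 7 = 110
  X = 30 + 5·110 = 580
  N = 156 − 2·53 − 3·580 = -1690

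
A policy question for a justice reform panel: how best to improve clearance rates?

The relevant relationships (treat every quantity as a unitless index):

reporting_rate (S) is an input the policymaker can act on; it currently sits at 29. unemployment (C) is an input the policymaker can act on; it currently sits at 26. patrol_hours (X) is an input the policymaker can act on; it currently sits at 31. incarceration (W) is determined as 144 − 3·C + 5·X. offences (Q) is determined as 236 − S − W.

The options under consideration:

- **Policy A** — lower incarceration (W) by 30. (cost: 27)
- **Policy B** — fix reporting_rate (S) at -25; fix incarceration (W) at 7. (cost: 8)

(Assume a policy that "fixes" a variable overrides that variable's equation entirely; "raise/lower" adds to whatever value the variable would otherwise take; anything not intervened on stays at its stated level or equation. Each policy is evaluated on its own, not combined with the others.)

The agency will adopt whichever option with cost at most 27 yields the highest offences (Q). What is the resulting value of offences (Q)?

254

Policy A (W − 30):
  S = 29
  C = 26
  X = 31
  W = 144 − 3·26 + 5·31 (−30 from intervention) = 191
  Q = 236 − 29 − 191 = 16
Policy B (S := -25, W := 7):
  S = -25
  C = 26
  X = 31
  W = 7
  Q = 236 − (-25) − 7 = 254
Comparing — Policy A: Q=16, Policy B: Q=254. Highest is 254 (Policy B).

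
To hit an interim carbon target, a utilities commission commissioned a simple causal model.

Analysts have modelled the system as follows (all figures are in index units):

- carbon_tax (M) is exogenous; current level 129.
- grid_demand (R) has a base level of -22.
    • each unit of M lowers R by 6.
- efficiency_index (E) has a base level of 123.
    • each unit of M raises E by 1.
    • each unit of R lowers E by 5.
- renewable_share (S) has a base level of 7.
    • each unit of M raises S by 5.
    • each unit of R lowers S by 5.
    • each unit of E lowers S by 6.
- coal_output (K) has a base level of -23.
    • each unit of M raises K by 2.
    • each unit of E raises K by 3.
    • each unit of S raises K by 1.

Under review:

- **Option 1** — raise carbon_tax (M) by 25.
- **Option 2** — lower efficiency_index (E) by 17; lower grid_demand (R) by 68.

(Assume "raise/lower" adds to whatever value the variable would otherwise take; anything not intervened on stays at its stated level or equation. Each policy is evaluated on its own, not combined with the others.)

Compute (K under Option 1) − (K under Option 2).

Option 1 (M + 25):
  M = 129 + 25 = 154
  R = -22 − 6·154 = -946
  E = 123 + 154 − 5·(-946) = 5007
  S = 7 + 5·154 − 5·(-946) − 6·5007 = -24535
  K = -23 + 2·154 + 3·5007 + (-24535) = -9229
Option 2 (E − 17, R − 68):
  M = 129
  R = -22 − 6·129 (−68 from intervention) = -864
  E = 123 + 129 − 5·(-864) (−17 from intervention) = 4555
  S = 7 + 5·129 − 5·(-864) − 6·4555 = -22358
  K = -23 + 2·129 + 3·4555 + (-22358) = -8458
K: -9229 − (-8458) = -771

-771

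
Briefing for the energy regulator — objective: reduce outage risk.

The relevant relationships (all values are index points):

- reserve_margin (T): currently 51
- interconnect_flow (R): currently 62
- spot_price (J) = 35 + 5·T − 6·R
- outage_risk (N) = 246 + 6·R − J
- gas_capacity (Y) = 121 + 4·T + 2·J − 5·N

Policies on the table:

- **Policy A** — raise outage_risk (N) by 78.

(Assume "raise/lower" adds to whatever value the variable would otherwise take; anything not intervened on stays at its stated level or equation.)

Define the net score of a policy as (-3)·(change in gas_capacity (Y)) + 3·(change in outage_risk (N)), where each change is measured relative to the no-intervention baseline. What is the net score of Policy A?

1404

Baseline:
  T = 51
  R = 62
  J = 35 + 5·51 − 6·62 = -82
  N = 246 + 6·62 − (-82) = 700
  Y = 121 + 4·51 + 2·(-82) − 5·700 = -3339
Policy A (N + 78):
  T = 51
  R = 62
  J = 35 + 5·51 − 6·62 = -82
  N = 246 + 6·62 − (-82) (+78 from intervention) = 778
  Y = 121 + 4·51 + 2·(-82) − 5·778 = -3729
ΔY = -3729 − (-3339) = -390; ΔN = 778 − 700 = 78
Score = (-3)·(-390) + 3·78 = 1404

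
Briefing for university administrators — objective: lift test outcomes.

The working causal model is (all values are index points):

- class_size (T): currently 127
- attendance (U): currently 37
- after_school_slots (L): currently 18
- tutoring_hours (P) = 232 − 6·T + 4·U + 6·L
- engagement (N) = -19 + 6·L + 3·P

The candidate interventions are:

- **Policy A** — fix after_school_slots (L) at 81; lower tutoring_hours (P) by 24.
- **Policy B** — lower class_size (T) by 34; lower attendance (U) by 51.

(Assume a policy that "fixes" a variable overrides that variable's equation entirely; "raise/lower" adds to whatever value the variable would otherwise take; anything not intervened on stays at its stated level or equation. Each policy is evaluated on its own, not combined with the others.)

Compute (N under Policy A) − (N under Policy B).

1440

Policy A (L := 81, P − 24):
  T = 127
  U = 37
  L = 81
  P = 232 − 6·127 + 4·37 + 6·81 (−24 from intervention) = 80
  N = -19 + 6·81 + 3·80 = 707
Policy B (T − 34, U − 51):
  T = 127 − 34 = 93
  U = 37 − 51 = -14
  L = 18
  P = 232 − 6·93 + 4·(-14) + 6·18 = -274
  N = -19 + 6·18 + 3·(-274) = -733
N: 707 − (-733) = 1440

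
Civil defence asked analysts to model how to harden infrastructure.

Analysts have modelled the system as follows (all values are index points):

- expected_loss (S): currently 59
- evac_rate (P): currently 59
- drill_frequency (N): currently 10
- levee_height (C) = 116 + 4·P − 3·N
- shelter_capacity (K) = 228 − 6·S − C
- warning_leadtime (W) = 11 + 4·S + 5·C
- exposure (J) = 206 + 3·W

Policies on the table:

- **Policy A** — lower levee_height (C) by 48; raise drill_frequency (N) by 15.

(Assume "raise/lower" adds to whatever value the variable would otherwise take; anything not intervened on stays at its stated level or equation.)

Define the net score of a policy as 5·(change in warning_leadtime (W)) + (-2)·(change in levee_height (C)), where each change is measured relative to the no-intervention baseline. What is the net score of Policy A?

-2139

Baseline:
  S = 59
  P = 59
  N = 10
  C = 116 + 4·59 − 3·10 = 322
  W = 11 + 4·59 + 5·322 = 1857
Policy A (C − 48, N + 15):
  S = 59
  P = 59
  N = 10 + 15 = 25
  C = 116 + 4·59 − 3·25 (−48 from intervention) = 229
  W = 11 + 4·59 + 5·229 = 1392
ΔW = 1392 − 1857 = -465; ΔC = 229 − 322 = -93
Score = 5·(-465) + (-2)·(-93) = -2139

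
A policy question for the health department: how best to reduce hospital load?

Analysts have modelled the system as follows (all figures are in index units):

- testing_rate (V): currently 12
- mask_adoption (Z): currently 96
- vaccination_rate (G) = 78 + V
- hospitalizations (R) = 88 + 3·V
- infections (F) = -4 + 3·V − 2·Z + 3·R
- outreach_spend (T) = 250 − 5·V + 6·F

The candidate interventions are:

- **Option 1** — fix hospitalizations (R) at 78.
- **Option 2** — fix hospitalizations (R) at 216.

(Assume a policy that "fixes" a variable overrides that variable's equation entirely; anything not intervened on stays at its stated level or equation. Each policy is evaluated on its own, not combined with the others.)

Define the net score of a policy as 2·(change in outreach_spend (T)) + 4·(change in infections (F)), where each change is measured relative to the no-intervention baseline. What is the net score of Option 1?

Baseline:
  V = 12
  Z = 96
  R = 88 + 3·12 = 124
  F = -4 + 3·12 − 2·96 + 3·124 = 212
  T = 250 − 5·12 + 6·212 = 1462
Option 1 (R := 78):
  V = 12
  Z = 96
  R = 78
  F = -4 + 3·12 − 2·96 + 3·78 = 74
  T = 250 − 5·12 + 6·74 = 634
ΔT = 634 − 1462 = -828; ΔF = 74 − 212 = -138
Score = 2·(-828) + 4·(-138) = -2208

-2208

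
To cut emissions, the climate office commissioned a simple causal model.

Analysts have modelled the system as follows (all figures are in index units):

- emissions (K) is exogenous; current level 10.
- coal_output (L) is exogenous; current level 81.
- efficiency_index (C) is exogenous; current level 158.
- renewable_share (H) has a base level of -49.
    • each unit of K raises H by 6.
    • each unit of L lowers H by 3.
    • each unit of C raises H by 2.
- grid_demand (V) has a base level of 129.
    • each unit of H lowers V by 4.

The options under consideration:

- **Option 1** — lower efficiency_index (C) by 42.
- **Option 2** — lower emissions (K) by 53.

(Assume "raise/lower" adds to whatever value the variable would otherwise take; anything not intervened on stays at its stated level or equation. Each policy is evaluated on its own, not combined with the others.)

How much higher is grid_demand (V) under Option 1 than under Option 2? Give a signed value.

-936

Option 1 (C − 42):
  K = 10
  L = 81
  C = 158 − 42 = 116
  H = -49 + 6·10 − 3·81 + 2·116 = 0
  V = 129 − 4·0 = 129
Option 2 (K − 53):
  K = 10 − 53 = -43
  L = 81
  C = 158
  H = -49 + 6·(-43) − 3·81 + 2·158 = -234
  V = 129 − 4·(-234) = 1065
V: 129 − 1065 = -936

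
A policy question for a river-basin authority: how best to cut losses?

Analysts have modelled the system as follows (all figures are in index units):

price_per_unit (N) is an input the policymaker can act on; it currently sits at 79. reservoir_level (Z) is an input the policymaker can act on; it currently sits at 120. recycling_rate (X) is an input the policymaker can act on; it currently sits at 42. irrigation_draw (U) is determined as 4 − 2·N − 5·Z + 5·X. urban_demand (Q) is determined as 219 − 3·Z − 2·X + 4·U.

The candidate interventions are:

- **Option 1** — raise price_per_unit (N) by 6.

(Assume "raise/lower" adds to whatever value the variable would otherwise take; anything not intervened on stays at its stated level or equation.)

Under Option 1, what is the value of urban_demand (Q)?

Option 1 (N + 6):
  N = 79 + 6 = 85
  Z = 120
  X = 42
  U = 4 − 2·85 − 5·120 + 5·42 = -556
  Q = 219 − 3·120 − 2·42 + 4·(-556) = -2449

-2449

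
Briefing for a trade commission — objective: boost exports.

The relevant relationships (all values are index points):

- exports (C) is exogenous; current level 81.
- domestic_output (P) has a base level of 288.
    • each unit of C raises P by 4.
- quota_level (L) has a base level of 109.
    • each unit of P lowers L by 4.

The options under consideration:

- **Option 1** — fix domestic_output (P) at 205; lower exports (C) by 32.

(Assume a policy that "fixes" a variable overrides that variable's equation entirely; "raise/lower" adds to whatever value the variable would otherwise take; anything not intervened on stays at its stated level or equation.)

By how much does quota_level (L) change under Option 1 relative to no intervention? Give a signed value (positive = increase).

1628

Baseline:
  C = 81
  P = 288 + 4·81 = 612
  L = 109 − 4·612 = -2339
Option 1 (P := 205, C − 32):
  C = 81 − 32 = 49
  P = 205
  L = 109 − 4·205 = -711
Change in L: -711 − (-2339) = 1628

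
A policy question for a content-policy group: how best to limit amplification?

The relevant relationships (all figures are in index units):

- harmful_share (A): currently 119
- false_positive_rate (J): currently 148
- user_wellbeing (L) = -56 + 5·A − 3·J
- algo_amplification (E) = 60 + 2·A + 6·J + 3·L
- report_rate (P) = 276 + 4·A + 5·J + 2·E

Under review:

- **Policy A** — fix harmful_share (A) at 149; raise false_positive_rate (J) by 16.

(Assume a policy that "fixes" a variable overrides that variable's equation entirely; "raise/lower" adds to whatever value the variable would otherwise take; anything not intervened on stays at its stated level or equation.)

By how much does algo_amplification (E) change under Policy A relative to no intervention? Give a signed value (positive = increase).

Baseline:
  A = 119
  J = 148
  L = -56 + 5·119 − 3·148 = 95
  E = 60 + 2·119 + 6·148 + 3·95 = 1471
Policy A (A := 149, J + 16):
  A = 149
  J = 148 + 16 = 164
  L = -56 + 5·149 − 3·164 = 197
  E = 60 + 2·149 + 6·164 + 3·197 = 1933
Change in E: 1933 − 1471 = 462

462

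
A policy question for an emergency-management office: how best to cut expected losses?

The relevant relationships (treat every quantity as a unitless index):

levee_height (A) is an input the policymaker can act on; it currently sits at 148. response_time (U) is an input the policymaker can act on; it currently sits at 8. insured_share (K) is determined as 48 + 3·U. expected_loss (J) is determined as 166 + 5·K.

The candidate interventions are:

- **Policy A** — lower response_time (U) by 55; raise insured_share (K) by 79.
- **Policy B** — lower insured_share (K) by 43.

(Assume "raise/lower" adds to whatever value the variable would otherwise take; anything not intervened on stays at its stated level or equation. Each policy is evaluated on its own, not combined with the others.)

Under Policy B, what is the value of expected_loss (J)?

Policy B (K − 43):
  U = 8
  K = 48 + 3·8 (−43 from intervention) = 29
  J = 166 + 5·29 = 311

311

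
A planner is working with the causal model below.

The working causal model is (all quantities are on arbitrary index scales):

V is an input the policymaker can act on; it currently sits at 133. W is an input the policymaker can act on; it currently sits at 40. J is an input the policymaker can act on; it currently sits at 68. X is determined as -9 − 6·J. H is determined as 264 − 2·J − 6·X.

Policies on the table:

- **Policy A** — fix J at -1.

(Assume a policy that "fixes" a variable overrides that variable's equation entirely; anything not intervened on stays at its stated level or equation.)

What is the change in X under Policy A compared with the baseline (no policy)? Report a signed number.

Baseline:
  J = 68
  X = -9 − 6·68 = -417
Policy A (J := -1):
  J = -1
  X = -9 − 6·(-1) = -3
Change in X: -3 − (-417) = 414

414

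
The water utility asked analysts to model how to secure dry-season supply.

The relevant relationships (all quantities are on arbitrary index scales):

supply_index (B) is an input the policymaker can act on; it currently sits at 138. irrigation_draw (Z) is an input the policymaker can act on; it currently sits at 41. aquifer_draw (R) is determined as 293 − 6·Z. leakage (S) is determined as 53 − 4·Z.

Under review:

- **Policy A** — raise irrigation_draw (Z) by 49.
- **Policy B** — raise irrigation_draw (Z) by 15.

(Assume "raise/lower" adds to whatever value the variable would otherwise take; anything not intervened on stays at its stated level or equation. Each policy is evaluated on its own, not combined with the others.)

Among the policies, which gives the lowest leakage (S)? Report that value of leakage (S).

-307

Policy A (Z + 49):
  Z = 41 + 49 = 90
  S = 53 − 4·90 = -307
Policy B (Z + 15):
  Z = 41 + 15 = 56
  S = 53 − 4·56 = -171
Comparing — Policy A: S=-307, Policy B: S=-171. Lowest is -307 (Policy A).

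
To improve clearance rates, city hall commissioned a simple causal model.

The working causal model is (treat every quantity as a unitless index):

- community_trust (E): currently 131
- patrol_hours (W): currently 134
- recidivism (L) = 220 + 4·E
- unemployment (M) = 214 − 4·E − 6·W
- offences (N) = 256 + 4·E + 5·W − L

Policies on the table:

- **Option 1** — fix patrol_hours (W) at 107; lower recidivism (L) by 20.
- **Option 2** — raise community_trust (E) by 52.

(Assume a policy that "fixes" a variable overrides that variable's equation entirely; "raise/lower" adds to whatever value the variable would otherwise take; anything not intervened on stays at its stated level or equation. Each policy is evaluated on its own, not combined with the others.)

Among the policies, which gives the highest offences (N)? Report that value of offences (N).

706

Option 1 (W := 107, L − 20):
  E = 131
  W = 107
  L = 220 + 4·131 (−20 from intervention) = 724
  N = 256 + 4·131 + 5·107 − 724 = 591
Option 2 (E + 52):
  E = 131 + 52 = 183
  W = 134
  L = 220 + 4·183 = 952
  N = 256 + 4·183 + 5·134 − 952 = 706
Comparing — Option 1: N=591, Option 2: N=706. Highest is 706 (Option 2).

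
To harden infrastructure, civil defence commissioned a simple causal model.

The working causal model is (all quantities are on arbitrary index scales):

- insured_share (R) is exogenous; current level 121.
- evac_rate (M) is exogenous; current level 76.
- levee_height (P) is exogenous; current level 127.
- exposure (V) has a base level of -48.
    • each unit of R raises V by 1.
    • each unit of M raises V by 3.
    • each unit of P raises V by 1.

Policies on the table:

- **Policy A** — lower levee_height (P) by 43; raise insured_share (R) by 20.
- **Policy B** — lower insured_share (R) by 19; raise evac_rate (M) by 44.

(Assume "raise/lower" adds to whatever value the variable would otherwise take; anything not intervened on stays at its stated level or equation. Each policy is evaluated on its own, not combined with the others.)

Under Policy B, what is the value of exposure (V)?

Policy B (R − 19, M + 44):
  R = 121 − 19 = 102
  M = 76 + 44 = 120
  P = 127
  V = -48 + 102 + 3·120 + 127 = 541

541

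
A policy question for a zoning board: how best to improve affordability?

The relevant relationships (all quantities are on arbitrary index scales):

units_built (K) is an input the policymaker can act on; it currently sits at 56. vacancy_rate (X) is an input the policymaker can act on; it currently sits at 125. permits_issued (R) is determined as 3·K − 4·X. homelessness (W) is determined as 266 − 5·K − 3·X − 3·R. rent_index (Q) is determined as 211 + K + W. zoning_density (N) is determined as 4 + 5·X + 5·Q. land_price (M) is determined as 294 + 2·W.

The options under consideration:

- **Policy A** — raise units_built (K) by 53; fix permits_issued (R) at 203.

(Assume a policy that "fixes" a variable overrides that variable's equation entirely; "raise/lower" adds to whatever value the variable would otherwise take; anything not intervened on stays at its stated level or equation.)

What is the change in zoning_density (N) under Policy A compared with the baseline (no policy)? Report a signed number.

-9085

Baseline:
  K = 56
  X = 125
  R = 0 + 3·56 − 4·125 = -332
  W = 266 − 5·56 − 3·125 − 3·(-332) = 607
  Q = 211 + 56 + 607 = 874
  N = 4 + 5·125 + 5·874 = 4999
Policy A (K + 53, R := 203):
  K = 56 + 53 = 109
  X = 125
  R = 203
  W = 266 − 5·109 − 3·125 − 3·203 = -1263
  Q = 211 + 109 + (-1263) = -943
  N = 4 + 5·125 + 5·(-943) = -4086
Change in N: -4086 − 4999 = -9085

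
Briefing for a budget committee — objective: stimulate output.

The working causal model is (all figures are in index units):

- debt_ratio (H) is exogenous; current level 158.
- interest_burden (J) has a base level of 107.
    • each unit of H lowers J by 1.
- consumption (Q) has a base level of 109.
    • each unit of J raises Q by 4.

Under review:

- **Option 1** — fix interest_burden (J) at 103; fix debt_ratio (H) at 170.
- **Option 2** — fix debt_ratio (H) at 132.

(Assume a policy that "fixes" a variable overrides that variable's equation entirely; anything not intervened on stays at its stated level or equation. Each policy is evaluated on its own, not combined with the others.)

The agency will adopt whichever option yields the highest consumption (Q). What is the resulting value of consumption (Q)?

521

Option 1 (J := 103, H := 170):
  H = 170
  J = 103
  Q = 109 + 4·103 = 521
Option 2 (H := 132):
  H = 132
  J = 107 − 132 = -25
  Q = 109 + 4·(-25) = 9
Comparing — Option 1: Q=521, Option 2: Q=9. Highest is 521 (Option 1).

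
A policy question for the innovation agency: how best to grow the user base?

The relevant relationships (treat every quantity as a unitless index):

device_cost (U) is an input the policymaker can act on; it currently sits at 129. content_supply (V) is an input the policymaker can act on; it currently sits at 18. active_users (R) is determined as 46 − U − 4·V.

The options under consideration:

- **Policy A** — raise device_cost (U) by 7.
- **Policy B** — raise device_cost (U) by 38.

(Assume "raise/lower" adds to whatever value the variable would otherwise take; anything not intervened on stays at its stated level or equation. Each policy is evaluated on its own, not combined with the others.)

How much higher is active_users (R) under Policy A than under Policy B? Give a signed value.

31

Policy A (U + 7):
  U = 129 + 7 = 136
  V = 18
  R = 46 − 136 − 4·18 = -162
Policy B (U + 38):
  U = 129 + 38 = 167
  V = 18
  R = 46 − 167 − 4·18 = -193
R: -162 − (-193) = 31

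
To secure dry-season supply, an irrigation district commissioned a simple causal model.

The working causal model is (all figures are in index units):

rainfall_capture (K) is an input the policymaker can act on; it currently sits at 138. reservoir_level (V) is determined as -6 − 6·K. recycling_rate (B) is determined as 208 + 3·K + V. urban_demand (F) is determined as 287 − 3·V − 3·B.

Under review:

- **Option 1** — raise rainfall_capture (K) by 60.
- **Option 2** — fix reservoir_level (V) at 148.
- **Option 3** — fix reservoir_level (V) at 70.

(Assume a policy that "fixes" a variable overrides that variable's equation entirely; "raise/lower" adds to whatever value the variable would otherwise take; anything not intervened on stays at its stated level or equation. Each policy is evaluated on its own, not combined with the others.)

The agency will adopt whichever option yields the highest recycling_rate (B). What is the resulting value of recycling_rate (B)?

Option 1 (K + 60):
  K = 138 + 60 = 198
  V = -6 − 6·198 = -1194
  B = 208 + 3·198 + (-1194) = -392
Option 2 (V := 148):
  K = 138
  V = 148
  B = 208 + 3·138 + 148 = 770
Option 3 (V := 70):
  K = 138
  V = 70
  B = 208 + 3·138 + 70 = 692
Comparing — Option 1: B=-392, Option 2: B=770, Option 3: B=692. Highest is 770 (Option 2).

770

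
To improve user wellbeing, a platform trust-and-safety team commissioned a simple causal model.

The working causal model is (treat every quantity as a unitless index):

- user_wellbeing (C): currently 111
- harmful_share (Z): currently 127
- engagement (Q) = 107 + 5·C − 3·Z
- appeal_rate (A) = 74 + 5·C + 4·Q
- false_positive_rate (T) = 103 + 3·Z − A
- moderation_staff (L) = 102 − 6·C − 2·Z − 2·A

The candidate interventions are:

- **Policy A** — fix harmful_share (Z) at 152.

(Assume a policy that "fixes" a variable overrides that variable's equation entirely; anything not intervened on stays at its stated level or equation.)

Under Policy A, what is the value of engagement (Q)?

206

Policy A (Z := 152):
  C = 111
  Z = 152
  Q = 107 + 5·111 − 3·152 = 206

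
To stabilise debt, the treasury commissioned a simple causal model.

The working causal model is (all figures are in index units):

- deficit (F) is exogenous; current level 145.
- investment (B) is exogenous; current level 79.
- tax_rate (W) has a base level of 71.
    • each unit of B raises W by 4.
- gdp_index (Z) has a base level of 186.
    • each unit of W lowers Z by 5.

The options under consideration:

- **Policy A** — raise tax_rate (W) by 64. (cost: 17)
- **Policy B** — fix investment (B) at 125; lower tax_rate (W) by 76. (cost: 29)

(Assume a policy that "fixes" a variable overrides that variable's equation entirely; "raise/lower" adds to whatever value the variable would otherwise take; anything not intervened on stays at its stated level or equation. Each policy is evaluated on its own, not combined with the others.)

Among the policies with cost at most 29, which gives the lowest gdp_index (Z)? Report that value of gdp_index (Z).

-2289

Policy A (W + 64):
  B = 79
  W = 71 + 4·79 (+64 from intervention) = 451
  Z = 186 − 5·451 = -2069
Policy B (B := 125, W − 76):
  B = 125
  W = 71 + 4·125 (−76 from intervention) = 495
  Z = 186 − 5·495 = -2289
Comparing — Policy A: Z=-2069, Policy B: Z=-2289. Lowest is -2289 (Policy B).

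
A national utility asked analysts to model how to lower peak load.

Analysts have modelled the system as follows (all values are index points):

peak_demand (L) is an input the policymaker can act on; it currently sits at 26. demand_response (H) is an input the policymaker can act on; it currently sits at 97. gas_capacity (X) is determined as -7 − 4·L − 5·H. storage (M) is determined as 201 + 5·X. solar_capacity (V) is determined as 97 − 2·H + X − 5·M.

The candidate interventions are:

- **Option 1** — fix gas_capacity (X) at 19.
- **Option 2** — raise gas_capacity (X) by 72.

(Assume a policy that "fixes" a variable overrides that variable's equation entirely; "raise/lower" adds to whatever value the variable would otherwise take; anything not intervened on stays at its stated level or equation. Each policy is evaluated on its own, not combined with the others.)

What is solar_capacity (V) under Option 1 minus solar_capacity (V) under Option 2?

Option 1 (X := 19):
  L = 26
  H = 97
  X = 19
  M = 201 + 5·19 = 296
  V = 97 − 2·97 + 19 − 5·296 = -1558
Option 2 (X + 72):
  L = 26
  H = 97
  X = -7 − 4·26 − 5·97 (+72 from intervention) = -524
  M = 201 + 5·(-524) = -2419
  V = 97 − 2·97 + (-524) − 5·(-2419) = 11474
V: -1558 − 11474 = -13032

-13032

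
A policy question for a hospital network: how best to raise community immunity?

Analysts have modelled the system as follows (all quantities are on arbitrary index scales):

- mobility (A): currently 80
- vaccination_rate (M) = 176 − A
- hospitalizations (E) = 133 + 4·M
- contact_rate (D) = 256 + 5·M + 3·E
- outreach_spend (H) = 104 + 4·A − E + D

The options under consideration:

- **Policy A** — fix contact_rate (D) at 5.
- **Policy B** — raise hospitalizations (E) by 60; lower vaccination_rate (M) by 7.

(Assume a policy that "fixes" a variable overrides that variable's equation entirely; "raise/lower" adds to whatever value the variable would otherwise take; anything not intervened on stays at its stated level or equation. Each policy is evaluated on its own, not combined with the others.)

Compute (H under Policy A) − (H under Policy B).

-2311

Policy A (D := 5):
  A = 80
  M = 176 − 80 = 96
  E = 133 + 4·96 = 517
  D = 5
  H = 104 + 4·80 − 517 + 5 = -88
Policy B (E + 60, M − 7):
  A = 80
  M = 176 − 80 (−7 from intervention) = 89
  E = 133 + 4·89 (+60 from intervention) = 549
  D = 256 + 5·89 + 3·549 = 2348
  H = 104 + 4·80 − 549 + 2348 = 2223
H: -88 − 2223 = -2311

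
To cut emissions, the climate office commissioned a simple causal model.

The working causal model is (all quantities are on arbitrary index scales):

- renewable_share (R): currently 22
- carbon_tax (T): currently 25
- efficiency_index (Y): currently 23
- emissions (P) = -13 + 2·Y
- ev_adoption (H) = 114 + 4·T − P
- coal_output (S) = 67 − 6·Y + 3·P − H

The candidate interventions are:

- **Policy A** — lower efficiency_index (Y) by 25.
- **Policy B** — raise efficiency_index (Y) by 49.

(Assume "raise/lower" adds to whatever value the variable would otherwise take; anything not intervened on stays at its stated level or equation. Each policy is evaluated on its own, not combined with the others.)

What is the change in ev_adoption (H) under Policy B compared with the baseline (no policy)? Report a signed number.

-98

Baseline:
  T = 25
  Y = 23
  P = -13 + 2·23 = 33
  H = 114 + 4·25 − 33 = 181
Policy B (Y + 49):
  T = 25
  Y = 23 + 49 = 72
  P = -13 + 2·72 = 131
  H = 114 + 4·25 − 131 = 83
Change in H: 83 − 181 = -98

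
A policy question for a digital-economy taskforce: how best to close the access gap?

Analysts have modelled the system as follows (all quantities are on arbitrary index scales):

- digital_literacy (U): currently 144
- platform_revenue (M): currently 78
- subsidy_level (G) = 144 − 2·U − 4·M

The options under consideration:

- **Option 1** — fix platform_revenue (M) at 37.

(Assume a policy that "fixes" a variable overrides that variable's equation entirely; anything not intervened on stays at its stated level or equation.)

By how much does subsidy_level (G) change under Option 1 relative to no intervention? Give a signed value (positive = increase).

Baseline:
  U = 144
  M = 78
  G = 144 − 2·144 − 4·78 = -456
Option 1 (M := 37):
  U = 144
  M = 37
  G = 144 − 2·144 − 4·37 = -292
Change in G: -292 − (-456) = 164

164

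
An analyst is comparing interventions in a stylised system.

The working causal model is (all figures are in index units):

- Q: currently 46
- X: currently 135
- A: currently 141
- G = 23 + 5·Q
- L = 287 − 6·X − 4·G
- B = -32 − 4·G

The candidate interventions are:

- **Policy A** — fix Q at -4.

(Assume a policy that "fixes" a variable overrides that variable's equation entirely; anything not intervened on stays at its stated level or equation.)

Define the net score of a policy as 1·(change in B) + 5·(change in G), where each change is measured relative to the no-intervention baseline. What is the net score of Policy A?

-250

Baseline:
  Q = 46
  G = 23 + 5·46 = 253
  B = -32 − 4·253 = -1044
Policy A (Q := -4):
  Q = -4
  G = 23 + 5·(-4) = 3
  B = -32 − 4·3 = -44
ΔB = -44 − (-1044) = 1000; ΔG = 3 − 253 = -250
Score = 1·1000 + 5·(-250) = -250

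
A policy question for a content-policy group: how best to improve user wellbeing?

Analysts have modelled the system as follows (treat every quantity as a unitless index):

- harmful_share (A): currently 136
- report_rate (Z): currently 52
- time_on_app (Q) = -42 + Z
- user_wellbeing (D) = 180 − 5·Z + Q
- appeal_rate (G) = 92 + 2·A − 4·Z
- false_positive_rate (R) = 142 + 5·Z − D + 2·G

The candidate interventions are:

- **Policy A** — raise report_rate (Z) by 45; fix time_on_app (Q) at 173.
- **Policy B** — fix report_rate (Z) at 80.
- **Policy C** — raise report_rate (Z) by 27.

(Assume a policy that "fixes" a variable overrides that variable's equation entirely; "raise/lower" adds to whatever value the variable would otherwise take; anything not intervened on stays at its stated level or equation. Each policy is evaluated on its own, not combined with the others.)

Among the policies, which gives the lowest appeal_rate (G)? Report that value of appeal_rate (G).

-24

Policy A (Z + 45, Q := 173):
  A = 136
  Z = 52 + 45 = 97
  G = 92 + 2·136 − 4·97 = -24
Policy B (Z := 80):
  A = 136
  Z = 80
  G = 92 + 2·136 − 4·80 = 44
Policy C (Z + 27):
  A = 136
  Z = 52 + 27 = 79
  G = 92 + 2·136 − 4·79 = 48
Comparing — Policy A: G=-24, Policy B: G=44, Policy C: G=48. Lowest is -24 (Policy A).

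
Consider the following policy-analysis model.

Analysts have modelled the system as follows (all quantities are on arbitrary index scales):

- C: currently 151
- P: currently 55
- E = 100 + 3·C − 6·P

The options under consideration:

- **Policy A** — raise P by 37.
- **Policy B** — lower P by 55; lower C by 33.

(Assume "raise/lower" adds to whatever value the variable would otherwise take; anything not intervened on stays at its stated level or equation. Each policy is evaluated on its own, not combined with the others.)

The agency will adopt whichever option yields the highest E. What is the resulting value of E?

Policy A (P + 37):
  C = 151
  P = 55 + 37 = 92
  E = 100 + 3·151 − 6·92 = 1
Policy B (P − 55, C − 33):
  C = 151 − 33 = 118
  P = 55 − 55 = 0
  E = 100 + 3·118 − 6·0 = 454
Comparing — Policy A: E=1, Policy B: E=454. Highest is 454 (Policy B).

454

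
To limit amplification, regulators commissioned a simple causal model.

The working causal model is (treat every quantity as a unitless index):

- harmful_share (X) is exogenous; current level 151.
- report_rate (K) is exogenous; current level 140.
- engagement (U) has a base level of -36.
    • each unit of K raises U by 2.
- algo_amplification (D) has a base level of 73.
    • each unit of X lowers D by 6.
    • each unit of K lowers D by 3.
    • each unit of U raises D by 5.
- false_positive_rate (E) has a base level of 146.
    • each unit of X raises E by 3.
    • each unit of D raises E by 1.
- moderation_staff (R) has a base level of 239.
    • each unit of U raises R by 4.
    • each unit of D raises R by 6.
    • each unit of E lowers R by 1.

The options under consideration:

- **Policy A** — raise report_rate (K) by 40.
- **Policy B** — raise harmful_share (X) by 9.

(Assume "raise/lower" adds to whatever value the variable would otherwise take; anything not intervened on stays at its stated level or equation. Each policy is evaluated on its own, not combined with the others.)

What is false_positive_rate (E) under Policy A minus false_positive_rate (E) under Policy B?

307

Policy A (K + 40):
  X = 151
  K = 140 + 40 = 180
  U = -36 + 2·180 = 324
  D = 73 − 6·151 − 3·180 + 5·324 = 247
  E = 146 + 3·151 + 247 = 846
Policy B (X + 9):
  X = 151 + 9 = 160
  K = 140
  U = -36 + 2·140 = 244
  D = 73 − 6·160 − 3·140 + 5·244 = -87
  E = 146 + 3·160 + (-87) = 539
E: 846 − 539 = 307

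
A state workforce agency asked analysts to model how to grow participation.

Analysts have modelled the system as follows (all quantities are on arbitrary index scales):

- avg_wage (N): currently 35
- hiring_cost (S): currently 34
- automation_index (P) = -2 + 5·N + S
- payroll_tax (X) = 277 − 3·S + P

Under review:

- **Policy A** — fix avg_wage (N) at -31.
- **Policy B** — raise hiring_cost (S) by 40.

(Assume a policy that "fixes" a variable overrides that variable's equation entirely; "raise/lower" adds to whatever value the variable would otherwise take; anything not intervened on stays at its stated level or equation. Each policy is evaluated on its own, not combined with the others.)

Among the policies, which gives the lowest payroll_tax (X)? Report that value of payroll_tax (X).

Policy A (N := -31):
  N = -31
  S = 34
  P = -2 + 5·(-31) + 34 = -123
  X = 277 − 3·34 + (-123) = 52
Policy B (S + 40):
  N = 35
  S = 34 + 40 = 74
  P = -2 + 5·35 + 74 = 247
  X = 277 − 3·74 + 247 = 302
Comparing — Policy A: X=52, Policy B: X=302. Lowest is 52 (Policy A).

52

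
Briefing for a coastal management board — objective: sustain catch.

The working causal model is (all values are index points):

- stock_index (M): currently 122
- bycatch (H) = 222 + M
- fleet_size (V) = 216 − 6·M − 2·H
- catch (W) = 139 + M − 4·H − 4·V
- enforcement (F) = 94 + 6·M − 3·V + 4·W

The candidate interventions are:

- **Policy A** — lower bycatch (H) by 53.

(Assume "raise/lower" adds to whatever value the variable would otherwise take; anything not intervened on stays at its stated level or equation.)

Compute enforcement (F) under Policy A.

Policy A (H − 53):
  M = 122
  H = 222 + 122 (−53 from intervention) = 291
  V = 216 − 6·122 − 2·291 = -1098
  W = 139 + 122 − 4·291 − 4·(-1098) = 3489
  F = 94 + 6·122 − 3·(-1098) + 4·3489 = 18076

18076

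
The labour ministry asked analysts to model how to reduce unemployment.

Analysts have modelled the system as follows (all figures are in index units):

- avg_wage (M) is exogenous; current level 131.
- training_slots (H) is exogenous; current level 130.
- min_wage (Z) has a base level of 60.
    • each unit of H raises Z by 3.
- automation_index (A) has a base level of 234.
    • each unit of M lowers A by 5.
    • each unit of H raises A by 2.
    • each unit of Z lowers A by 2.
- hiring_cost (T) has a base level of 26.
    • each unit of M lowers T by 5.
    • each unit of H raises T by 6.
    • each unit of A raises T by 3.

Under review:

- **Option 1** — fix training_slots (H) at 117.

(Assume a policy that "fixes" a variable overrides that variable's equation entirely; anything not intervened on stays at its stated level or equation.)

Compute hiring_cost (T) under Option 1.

Option 1 (H := 117):
  M = 131
  H = 117
  Z = 60 + 3·117 = 411
  A = 234 − 5·131 + 2·117 − 2·411 = -1009
  T = 26 − 5·131 + 6·117 + 3·(-1009) = -2954

-2954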